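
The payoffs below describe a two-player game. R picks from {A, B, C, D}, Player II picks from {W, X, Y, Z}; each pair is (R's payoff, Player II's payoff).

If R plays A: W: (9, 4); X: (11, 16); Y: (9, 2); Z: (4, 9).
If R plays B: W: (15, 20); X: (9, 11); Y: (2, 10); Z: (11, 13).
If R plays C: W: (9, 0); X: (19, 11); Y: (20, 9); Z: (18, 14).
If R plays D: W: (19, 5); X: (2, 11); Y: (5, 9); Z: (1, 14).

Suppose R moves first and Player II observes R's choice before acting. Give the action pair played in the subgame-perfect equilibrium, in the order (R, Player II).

(C, Z)

Backward induction with R moving first.
- A: Player II compares 4, 16, 2, 9 and picks X; R would get 11.
- B: Player II compares 20, 11, 10, 13 and picks W; R would get 15.
- C: Player II compares 0, 11, 9, 14 and picks Z; R would get 18.
- D: Player II compares 5, 11, 9, 14 and picks Z; R would get 1.
R's induced payoffs are 11, 15, 18, 1, so R commits to C. Subgame-perfect outcome: (C, Z) with payoffs (18, 14).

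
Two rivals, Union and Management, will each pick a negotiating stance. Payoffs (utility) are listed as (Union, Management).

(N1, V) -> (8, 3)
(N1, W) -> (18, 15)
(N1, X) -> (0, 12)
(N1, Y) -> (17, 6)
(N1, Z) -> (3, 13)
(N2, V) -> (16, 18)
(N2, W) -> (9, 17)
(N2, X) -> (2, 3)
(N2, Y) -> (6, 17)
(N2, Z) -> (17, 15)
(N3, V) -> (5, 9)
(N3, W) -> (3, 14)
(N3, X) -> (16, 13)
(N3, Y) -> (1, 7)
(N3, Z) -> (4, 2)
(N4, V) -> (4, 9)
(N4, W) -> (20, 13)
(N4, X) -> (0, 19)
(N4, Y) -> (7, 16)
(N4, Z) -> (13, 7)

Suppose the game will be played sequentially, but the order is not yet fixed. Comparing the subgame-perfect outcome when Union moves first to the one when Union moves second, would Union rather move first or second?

If Union leads: Management's best replies are N1→W, N2→V, N3→W, N4→X; Union's induced payoffs 18, 16, 3, 0; outcome (N1, W), payoffs (18, 15).
If Management leads: Union's best replies are V→N2, W→N4, X→N3, Y→N1, Z→N2; Management's induced payoffs 18, 13, 13, 6, 15; outcome (N2, V), payoffs (16, 18).
Union gets 18 moving first and 16 moving second, so Union prefers to move first.

first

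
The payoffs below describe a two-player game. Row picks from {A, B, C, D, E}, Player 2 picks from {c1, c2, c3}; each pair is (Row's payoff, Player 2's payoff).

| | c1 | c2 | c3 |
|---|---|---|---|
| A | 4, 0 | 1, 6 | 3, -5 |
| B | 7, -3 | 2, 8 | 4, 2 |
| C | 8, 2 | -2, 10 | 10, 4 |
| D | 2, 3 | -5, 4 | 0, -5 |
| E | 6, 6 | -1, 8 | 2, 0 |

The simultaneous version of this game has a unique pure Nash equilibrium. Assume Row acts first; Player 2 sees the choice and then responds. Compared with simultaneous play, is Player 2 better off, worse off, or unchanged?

unchanged

Player 2 best-responds to each possible Row move:
- A → Player 2 plays c2 (best of 0, 6, -5); Row gets 1.
- B → Player 2 plays c2 (best of -3, 8, 2); Row gets 2.
- C → Player 2 plays c2 (best of 2, 10, 4); Row gets -2.
- D → Player 2 plays c2 (best of 3, 4, -5); Row gets -5.
- E → Player 2 plays c2 (best of 6, 8, 0); Row gets -1.
Maximizing over 1, 2, -2, -5, -1, Row chooses B. Subgame-perfect outcome: (B, c2) with payoffs (2, 8).
Now find the simultaneous Nash equilibrium.
Row's best replies: c1→C; c2→B; c3→C.
Player 2's best replies: A→c2; B→c2; C→c2; D→c2; E→c2.
The unique mutual best reply is (B, c2), giving (2, 8).
Player 2 earns 8 sequentially versus 8 at the Nash outcome: unchanged.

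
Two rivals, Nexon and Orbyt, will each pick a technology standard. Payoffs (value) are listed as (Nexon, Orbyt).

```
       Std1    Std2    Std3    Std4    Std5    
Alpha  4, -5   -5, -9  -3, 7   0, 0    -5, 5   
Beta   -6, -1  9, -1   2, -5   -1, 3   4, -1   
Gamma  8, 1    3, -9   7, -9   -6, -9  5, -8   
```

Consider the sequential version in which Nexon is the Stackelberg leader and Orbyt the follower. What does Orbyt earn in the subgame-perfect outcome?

Orbyt best-responds to each possible Nexon move:
- Alpha: Orbyt compares -5, -9, 7, 0, 5 and picks Std3; Nexon would get -3.
- Beta: Orbyt compares -1, -1, -5, 3, -1 and picks Std4; Nexon would get -1.
- Gamma: Orbyt compares 1, -9, -9, -9, -8 and picks Std1; Nexon would get 8.
Maximizing over -3, -1, 8, Nexon chooses Gamma. Subgame-perfect outcome: (Gamma, Std1) with payoffs (8, 1).

1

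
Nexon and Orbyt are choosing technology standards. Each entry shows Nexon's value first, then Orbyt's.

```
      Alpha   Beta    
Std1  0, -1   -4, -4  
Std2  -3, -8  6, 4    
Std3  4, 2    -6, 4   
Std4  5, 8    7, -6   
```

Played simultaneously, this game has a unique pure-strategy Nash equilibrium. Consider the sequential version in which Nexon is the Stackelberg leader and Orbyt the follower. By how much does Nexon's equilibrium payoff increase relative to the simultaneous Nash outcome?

1

Backward induction with Nexon moving first.
- Std1 → Orbyt plays Alpha (best of -1, -4); Nexon gets 0.
- Std2 → Orbyt plays Beta (best of -8, 4); Nexon gets 6.
- Std3 → Orbyt plays Beta (best of 2, 4); Nexon gets -6.
- Std4 → Orbyt plays Alpha (best of 8, -6); Nexon gets 5.
Maximizing over 0, 6, -6, 5, Nexon chooses Std2. Subgame-perfect outcome: (Std2, Beta) with payoffs (6, 4).
Now find the simultaneous Nash equilibrium.
Nexon's best replies: Alpha→Std4; Beta→Std4.
Orbyt's best replies: Std1→Alpha; Std2→Beta; Std3→Beta; Std4→Alpha.
The unique mutual best reply is (Std4, Alpha), giving (5, 8).
Nexon's commitment gain: 6 − 5 = 1.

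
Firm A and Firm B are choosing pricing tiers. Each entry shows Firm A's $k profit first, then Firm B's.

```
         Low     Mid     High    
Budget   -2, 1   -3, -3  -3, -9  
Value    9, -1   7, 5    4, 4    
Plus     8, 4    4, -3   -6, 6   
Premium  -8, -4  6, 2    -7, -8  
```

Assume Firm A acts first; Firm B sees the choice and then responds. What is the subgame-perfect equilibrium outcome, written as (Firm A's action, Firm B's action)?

(Value, Mid)

Solve by backward induction (Firm A leads).
- Budget: Firm B compares 1, -3, -9 and picks Low; Firm A would get -2.
- Value: Firm B compares -1, 5, 4 and picks Mid; Firm A would get 7.
- Plus: Firm B compares 4, -3, 6 and picks High; Firm A would get -6.
- Premium: Firm B compares -4, 2, -8 and picks Mid; Firm A would get 6.
Among -2, 7, -6, 6, the best is 7 at Value. Subgame-perfect outcome: (Value, Mid) with payoffs (7, 5).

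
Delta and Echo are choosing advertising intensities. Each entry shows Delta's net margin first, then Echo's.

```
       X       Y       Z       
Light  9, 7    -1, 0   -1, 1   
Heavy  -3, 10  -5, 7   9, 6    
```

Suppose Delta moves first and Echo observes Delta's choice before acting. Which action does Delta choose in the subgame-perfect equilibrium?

Backward induction with Delta moving first.
- Light → Echo plays X (best of 7, 0, 1); Delta gets 9.
- Heavy → Echo plays X (best of 10, 7, 6); Delta gets -3.
Maximizing over 9, -3, Delta chooses Light. Subgame-perfect outcome: (Light, X) with payoffs (9, 7).

Light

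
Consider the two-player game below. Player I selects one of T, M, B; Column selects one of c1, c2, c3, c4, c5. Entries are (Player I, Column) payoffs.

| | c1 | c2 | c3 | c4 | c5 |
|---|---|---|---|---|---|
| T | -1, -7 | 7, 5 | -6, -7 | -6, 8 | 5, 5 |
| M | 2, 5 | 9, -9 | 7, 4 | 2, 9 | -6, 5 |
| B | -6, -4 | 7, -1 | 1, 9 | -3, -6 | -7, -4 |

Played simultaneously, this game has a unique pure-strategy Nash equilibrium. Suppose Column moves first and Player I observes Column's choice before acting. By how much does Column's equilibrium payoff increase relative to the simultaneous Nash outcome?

0

Player I best-responds to each possible Column move:
- c1 → Player I plays M (best of -1, 2, -6); Column gets 5.
- c2 → Player I plays M (best of 7, 9, 7); Column gets -9.
- c3 → Player I plays M (best of -6, 7, 1); Column gets 4.
- c4 → Player I plays M (best of -6, 2, -3); Column gets 9.
- c5 → Player I plays T (best of 5, -6, -7); Column gets 5.
Column's induced payoffs are 5, -9, 4, 9, 5, so Column commits to c4. Subgame-perfect outcome: (M, c4) with payoffs (2, 9).
Under simultaneous play:
Player I's best replies: c1→M; c2→M; c3→M; c4→M; c5→T.
Column's best replies: T→c4; M→c4; B→c3.
Only (M, c4) has each player best-responding; Nash payoffs (2, 9).
Column's commitment gain: 9 − 9 = 0.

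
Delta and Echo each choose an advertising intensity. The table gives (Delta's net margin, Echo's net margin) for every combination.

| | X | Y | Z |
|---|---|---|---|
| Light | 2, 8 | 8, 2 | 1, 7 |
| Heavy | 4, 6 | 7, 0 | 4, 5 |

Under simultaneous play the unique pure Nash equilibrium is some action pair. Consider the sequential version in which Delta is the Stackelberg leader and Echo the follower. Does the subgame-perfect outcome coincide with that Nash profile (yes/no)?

yes

Backward induction with Delta moving first.
- Light → Echo plays X (best of 8, 2, 7); Delta gets 2.
- Heavy → Echo plays X (best of 6, 0, 5); Delta gets 4.
Delta's induced payoffs are 2, 4, so Delta commits to Heavy. Subgame-perfect outcome: (Heavy, X) with payoffs (4, 6).
Under simultaneous play:
Delta's best replies: X→Heavy; Y→Light; Z→Heavy.
Echo's best replies: Light→X; Heavy→X.
Only (Heavy, X) has each player best-responding; Nash payoffs (4, 6).
Sequential outcome (Heavy, X) coincides with the Nash profile (Heavy, X).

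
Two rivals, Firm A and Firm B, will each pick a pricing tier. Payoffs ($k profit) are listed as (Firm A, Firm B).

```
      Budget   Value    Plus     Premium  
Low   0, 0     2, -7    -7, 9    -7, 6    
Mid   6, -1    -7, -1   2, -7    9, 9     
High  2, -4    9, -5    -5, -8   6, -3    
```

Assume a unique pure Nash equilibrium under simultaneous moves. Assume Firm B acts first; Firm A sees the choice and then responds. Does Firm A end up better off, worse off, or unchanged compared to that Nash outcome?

unchanged

Backward induction with Firm B moving first.
- Budget: Firm A compares 0, 6, 2 and picks Mid; Firm B would get -1.
- Value: Firm A compares 2, -7, 9 and picks High; Firm B would get -5.
- Plus: Firm A compares -7, 2, -5 and picks Mid; Firm B would get -7.
- Premium: Firm A compares -7, 9, 6 and picks Mid; Firm B would get 9.
Among -1, -5, -7, 9, the best is 9 at Premium. Subgame-perfect outcome: (Mid, Premium) with payoffs (9, 9).
Now find the simultaneous Nash equilibrium.
Firm A's best replies: Budget→Mid; Value→High; Plus→Mid; Premium→Mid.
Firm B's best replies: Low→Plus; Mid→Premium; High→Premium.
Only (Mid, Premium) has each player best-responding; Nash payoffs (9, 9).
Firm A earns 9 sequentially versus 9 at the Nash outcome: unchanged.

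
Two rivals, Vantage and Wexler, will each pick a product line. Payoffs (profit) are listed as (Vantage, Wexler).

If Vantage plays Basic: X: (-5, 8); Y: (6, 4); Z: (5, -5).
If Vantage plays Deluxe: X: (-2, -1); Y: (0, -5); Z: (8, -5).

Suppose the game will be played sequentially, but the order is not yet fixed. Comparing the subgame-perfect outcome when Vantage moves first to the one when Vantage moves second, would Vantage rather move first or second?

second

If Vantage leads: Wexler's best replies are Basic→X, Deluxe→X; Vantage's induced payoffs -5, -2; outcome (Deluxe, X), payoffs (-2, -1).
If Wexler leads: Vantage's best replies are X→Deluxe, Y→Basic, Z→Deluxe; Wexler's induced payoffs -1, 4, -5; outcome (Basic, Y), payoffs (6, 4).
Vantage gets -2 moving first and 6 moving second, so Vantage prefers to move second.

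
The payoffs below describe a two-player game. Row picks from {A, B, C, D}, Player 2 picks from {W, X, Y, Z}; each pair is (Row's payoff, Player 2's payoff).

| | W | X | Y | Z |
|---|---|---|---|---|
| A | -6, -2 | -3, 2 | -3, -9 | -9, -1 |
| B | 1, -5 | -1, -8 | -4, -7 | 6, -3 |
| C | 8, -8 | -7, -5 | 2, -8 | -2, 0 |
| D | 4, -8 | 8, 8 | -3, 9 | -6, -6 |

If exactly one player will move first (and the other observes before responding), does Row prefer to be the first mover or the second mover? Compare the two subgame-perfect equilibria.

If Row leads: Player 2's best replies are A→X, B→Z, C→Z, D→Y; Row's induced payoffs -3, 6, -2, -3; outcome (B, Z), payoffs (6, -3).
If Player 2 leads: Row's best replies are W→C, X→D, Y→C, Z→B; Player 2's induced payoffs -8, 8, -8, -3; outcome (D, X), payoffs (8, 8).
Row gets 6 moving first and 8 moving second, so Row prefers to move second.

second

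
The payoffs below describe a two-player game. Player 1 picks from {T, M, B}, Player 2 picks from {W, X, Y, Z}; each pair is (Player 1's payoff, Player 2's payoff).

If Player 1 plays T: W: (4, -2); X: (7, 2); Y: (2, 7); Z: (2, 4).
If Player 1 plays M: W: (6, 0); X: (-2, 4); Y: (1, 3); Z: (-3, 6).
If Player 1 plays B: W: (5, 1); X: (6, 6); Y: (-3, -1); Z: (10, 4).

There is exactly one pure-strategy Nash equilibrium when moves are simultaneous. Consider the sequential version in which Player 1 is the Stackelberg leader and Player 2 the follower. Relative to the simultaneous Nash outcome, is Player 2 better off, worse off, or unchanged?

worse off

Work backward from Player 2's decision.
- T: BR = Y, leader payoff 2.
- M: BR = Z, leader payoff -3.
- B: BR = X, leader payoff 6.
Player 1's induced payoffs are 2, -3, 6, so Player 1 commits to B. Subgame-perfect outcome: (B, X) with payoffs (6, 6).
For the simultaneous game, intersect best replies.
Player 1's best replies: W→M; X→T; Y→T; Z→B.
Player 2's best replies: T→Y; M→Z; B→X.
The unique mutual best reply is (T, Y), giving (2, 7).
Player 2 earns 6 sequentially versus 7 at the Nash outcome: worse off.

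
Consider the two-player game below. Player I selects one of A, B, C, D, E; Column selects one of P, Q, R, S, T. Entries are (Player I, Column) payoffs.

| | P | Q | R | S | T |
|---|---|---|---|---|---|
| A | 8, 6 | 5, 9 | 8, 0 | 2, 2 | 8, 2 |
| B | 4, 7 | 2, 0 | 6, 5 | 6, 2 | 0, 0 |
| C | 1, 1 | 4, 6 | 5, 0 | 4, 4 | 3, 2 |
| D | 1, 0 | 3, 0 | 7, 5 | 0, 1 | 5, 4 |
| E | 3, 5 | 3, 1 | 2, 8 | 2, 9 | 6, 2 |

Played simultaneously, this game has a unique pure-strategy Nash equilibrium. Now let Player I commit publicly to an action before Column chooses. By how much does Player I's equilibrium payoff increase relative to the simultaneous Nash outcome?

Work backward from Column's decision.
- A: BR = Q, leader payoff 5.
- B: BR = P, leader payoff 4.
- C: BR = Q, leader payoff 4.
- D: BR = R, leader payoff 7.
- E: BR = S, leader payoff 2.
Player I's induced payoffs are 5, 4, 4, 7, 2, so Player I commits to D. Subgame-perfect outcome: (D, R) with payoffs (7, 5).
For the simultaneous game, intersect best replies.
Player I's best replies: P→A; Q→A; R→A; S→B; T→A.
Column's best replies: A→Q; B→P; C→Q; D→R; E→S.
Only (A, Q) has each player best-responding; Nash payoffs (5, 9).
Player I's commitment gain: 7 − 5 = 2.

2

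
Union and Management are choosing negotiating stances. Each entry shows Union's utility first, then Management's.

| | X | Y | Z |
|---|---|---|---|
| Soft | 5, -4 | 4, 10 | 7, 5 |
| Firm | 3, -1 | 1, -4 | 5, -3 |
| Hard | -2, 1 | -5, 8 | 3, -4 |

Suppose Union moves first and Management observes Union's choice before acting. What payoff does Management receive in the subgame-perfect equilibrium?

10

Backward induction with Union moving first.
- Soft: Management compares -4, 10, 5 and picks Y; Union would get 4.
- Firm: Management compares -1, -4, -3 and picks X; Union would get 3.
- Hard: Management compares 1, 8, -4 and picks Y; Union would get -5.
Maximizing over 4, 3, -5, Union chooses Soft. Subgame-perfect outcome: (Soft, Y) with payoffs (4, 10).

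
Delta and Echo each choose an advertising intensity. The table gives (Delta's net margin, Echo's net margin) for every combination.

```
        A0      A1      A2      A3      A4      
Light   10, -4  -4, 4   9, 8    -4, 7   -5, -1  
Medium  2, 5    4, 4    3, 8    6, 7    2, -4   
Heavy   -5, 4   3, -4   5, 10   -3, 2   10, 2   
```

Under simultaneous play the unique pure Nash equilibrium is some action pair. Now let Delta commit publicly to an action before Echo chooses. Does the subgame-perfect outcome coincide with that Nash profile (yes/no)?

yes

Echo best-responds to each possible Delta move:
- Light → Echo plays A2 (best of -4, 4, 8, 7, -1); Delta gets 9.
- Medium → Echo plays A2 (best of 5, 4, 8, 7, -4); Delta gets 3.
- Heavy → Echo plays A2 (best of 4, -4, 10, 2, 2); Delta gets 5.
Among 9, 3, 5, the best is 9 at Light. Subgame-perfect outcome: (Light, A2) with payoffs (9, 8).
Now find the simultaneous Nash equilibrium.
Delta's best replies: A0→Light; A1→Medium; A2→Light; A3→Medium; A4→Heavy.
Echo's best replies: Light→A2; Medium→A2; Heavy→A2.
The unique mutual best reply is (Light, A2), giving (9, 8).
Sequential outcome (Light, A2) coincides with the Nash profile (Light, A2).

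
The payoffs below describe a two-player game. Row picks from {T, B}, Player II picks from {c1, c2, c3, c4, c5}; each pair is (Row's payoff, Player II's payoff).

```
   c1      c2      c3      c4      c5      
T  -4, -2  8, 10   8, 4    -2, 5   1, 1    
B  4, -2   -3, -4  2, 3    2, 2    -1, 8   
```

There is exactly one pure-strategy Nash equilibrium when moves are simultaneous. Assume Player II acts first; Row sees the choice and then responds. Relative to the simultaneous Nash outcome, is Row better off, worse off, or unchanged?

unchanged

Work backward from Row's decision.
- c1: BR = B, leader payoff -2.
- c2: BR = T, leader payoff 10.
- c3: BR = T, leader payoff 4.
- c4: BR = B, leader payoff 2.
- c5: BR = T, leader payoff 1.
Among -2, 10, 4, 2, 1, the best is 10 at c2. Subgame-perfect outcome: (T, c2) with payoffs (8, 10).
For the simultaneous game, intersect best replies.
Row's best replies: c1→B; c2→T; c3→T; c4→B; c5→T.
Player II's best replies: T→c2; B→c5.
The unique mutual best reply is (T, c2), giving (8, 10).
Row earns 8 sequentially versus 8 at the Nash outcome: unchanged.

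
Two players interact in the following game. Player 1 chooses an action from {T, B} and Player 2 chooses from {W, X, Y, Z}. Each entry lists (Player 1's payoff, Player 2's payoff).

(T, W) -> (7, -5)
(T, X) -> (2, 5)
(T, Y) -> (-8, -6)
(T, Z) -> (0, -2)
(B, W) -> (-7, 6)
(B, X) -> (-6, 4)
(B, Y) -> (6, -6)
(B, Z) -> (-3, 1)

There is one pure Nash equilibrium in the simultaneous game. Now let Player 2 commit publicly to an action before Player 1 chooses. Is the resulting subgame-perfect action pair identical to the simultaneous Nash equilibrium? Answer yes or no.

yes

Backward induction with Player 2 moving first.
- W → Player 1 plays T (best of 7, -7); Player 2 gets -5.
- X → Player 1 plays T (best of 2, -6); Player 2 gets 5.
- Y → Player 1 plays B (best of -8, 6); Player 2 gets -6.
- Z → Player 1 plays T (best of 0, -3); Player 2 gets -2.
Maximizing over -5, 5, -6, -2, Player 2 chooses X. Subgame-perfect outcome: (T, X) with payoffs (2, 5).
Now find the simultaneous Nash equilibrium.
Player 1's best replies: W→T; X→T; Y→B; Z→T.
Player 2's best replies: T→X; B→W.
Only (T, X) has each player best-responding; Nash payoffs (2, 5).
Sequential outcome (T, X) coincides with the Nash profile (T, X).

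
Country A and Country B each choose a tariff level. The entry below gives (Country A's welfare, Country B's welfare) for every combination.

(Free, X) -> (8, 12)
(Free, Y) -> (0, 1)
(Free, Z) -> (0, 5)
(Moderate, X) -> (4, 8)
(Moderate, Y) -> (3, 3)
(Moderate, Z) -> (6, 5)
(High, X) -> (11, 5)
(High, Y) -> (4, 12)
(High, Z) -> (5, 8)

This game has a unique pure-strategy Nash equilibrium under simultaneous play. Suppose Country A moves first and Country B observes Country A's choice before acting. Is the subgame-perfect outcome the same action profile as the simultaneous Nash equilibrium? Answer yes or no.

Solve by backward induction (Country A leads).
- Free: BR = X, leader payoff 8.
- Moderate: BR = X, leader payoff 4.
- High: BR = Y, leader payoff 4.
Among 8, 4, 4, the best is 8 at Free. Subgame-perfect outcome: (Free, X) with payoffs (8, 12).
Under simultaneous play:
Country A's best replies: X→High; Y→High; Z→Moderate.
Country B's best replies: Free→X; Moderate→X; High→Y.
The unique mutual best reply is (High, Y), giving (4, 12).
Sequential outcome (Free, X) differs from the Nash profile (High, Y).

no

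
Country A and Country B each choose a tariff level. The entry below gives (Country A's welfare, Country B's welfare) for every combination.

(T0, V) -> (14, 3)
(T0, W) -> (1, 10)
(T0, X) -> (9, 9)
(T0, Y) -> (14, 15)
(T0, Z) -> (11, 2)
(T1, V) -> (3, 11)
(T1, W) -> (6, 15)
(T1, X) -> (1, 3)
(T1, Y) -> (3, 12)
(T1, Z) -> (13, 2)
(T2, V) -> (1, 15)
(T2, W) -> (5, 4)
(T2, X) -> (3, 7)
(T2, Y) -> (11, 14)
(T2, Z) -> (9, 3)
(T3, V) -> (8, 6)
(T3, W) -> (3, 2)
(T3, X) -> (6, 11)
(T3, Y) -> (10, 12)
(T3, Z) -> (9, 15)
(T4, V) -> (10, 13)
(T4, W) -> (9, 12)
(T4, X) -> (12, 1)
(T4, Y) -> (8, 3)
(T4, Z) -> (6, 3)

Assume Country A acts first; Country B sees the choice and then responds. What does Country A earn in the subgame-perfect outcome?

Country B best-responds to each possible Country A move:
- T0: BR = Y, leader payoff 14.
- T1: BR = W, leader payoff 6.
- T2: BR = V, leader payoff 1.
- T3: BR = Z, leader payoff 9.
- T4: BR = V, leader payoff 10.
Country A's induced payoffs are 14, 6, 1, 9, 10, so Country A commits to T0. Subgame-perfect outcome: (T0, Y) with payoffs (14, 15).

14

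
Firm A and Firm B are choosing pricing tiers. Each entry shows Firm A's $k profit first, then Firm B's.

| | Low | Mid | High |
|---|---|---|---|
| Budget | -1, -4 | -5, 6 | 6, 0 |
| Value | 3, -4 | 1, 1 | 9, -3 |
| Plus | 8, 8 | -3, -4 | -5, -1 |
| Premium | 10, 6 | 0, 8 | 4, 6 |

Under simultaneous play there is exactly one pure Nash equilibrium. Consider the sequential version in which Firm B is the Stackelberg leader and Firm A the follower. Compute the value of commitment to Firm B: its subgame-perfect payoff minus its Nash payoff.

Firm A best-responds to each possible Firm B move:
- Low: BR = Premium, leader payoff 6.
- Mid: BR = Value, leader payoff 1.
- High: BR = Value, leader payoff -3.
Firm B's induced payoffs are 6, 1, -3, so Firm B commits to Low. Subgame-perfect outcome: (Premium, Low) with payoffs (10, 6).
Now find the simultaneous Nash equilibrium.
Firm A's best replies: Low→Premium; Mid→Value; High→Value.
Firm B's best replies: Budget→Mid; Value→Mid; Plus→Low; Premium→Mid.
The unique mutual best reply is (Value, Mid), giving (1, 1).
Firm B's commitment gain: 6 − 1 = 5.

5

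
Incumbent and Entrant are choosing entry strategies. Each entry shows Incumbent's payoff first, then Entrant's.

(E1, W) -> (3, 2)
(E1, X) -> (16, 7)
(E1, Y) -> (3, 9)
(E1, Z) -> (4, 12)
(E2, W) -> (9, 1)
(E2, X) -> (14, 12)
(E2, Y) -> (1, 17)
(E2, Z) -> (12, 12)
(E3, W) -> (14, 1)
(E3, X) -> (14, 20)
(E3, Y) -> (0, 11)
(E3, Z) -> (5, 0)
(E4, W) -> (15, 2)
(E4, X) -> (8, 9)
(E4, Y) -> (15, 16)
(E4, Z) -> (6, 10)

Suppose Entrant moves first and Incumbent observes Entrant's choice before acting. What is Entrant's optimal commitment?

Work backward from Incumbent's decision.
- W → Incumbent plays E4 (best of 3, 9, 14, 15); Entrant gets 2.
- X → Incumbent plays E1 (best of 16, 14, 14, 8); Entrant gets 7.
- Y → Incumbent plays E4 (best of 3, 1, 0, 15); Entrant gets 16.
- Z → Incumbent plays E2 (best of 4, 12, 5, 6); Entrant gets 12.
Maximizing over 2, 7, 16, 12, Entrant chooses Y. Subgame-perfect outcome: (E4, Y) with payoffs (15, 16).

Y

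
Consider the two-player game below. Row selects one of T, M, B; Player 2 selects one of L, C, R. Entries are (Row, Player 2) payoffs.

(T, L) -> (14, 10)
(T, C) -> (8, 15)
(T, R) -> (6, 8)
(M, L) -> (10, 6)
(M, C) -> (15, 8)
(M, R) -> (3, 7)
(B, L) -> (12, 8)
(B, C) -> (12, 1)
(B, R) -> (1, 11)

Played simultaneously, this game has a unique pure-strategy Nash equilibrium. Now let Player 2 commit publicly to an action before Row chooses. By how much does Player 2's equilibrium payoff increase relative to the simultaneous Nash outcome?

Backward induction with Player 2 moving first.
- L → Row plays T (best of 14, 10, 12); Player 2 gets 10.
- C → Row plays M (best of 8, 15, 12); Player 2 gets 8.
- R → Row plays T (best of 6, 3, 1); Player 2 gets 8.
Maximizing over 10, 8, 8, Player 2 chooses L. Subgame-perfect outcome: (T, L) with payoffs (14, 10).
For the simultaneous game, intersect best replies.
Row's best replies: L→T; C→M; R→T.
Player 2's best replies: T→C; M→C; B→R.
Only (M, C) has each player best-responding; Nash payoffs (15, 8).
Player 2's commitment gain: 10 − 8 = 2.

2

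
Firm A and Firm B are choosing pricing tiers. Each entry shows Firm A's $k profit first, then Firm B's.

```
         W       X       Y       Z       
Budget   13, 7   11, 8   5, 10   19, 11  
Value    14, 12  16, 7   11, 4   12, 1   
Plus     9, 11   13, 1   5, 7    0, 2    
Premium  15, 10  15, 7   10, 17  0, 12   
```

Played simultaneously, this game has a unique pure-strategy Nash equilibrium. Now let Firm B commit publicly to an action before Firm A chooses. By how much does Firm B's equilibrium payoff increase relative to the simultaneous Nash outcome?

Firm A best-responds to each possible Firm B move:
- W → Firm A plays Premium (best of 13, 14, 9, 15); Firm B gets 10.
- X → Firm A plays Value (best of 11, 16, 13, 15); Firm B gets 7.
- Y → Firm A plays Value (best of 5, 11, 5, 10); Firm B gets 4.
- Z → Firm A plays Budget (best of 19, 12, 0, 0); Firm B gets 11.
Firm B's induced payoffs are 10, 7, 4, 11, so Firm B commits to Z. Subgame-perfect outcome: (Budget, Z) with payoffs (19, 11).
For the simultaneous game, intersect best replies.
Firm A's best replies: W→Premium; X→Value; Y→Value; Z→Budget.
Firm B's best replies: Budget→Z; Value→W; Plus→W; Premium→Y.
Only (Budget, Z) has each player best-responding; Nash payoffs (19, 11).
Firm B's commitment gain: 11 − 11 = 0.

0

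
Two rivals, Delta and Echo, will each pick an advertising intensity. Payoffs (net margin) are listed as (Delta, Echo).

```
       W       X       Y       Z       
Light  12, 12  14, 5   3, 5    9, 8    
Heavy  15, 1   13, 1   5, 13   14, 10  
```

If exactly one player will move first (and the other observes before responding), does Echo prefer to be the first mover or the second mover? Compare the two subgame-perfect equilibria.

first

If Delta leads: Echo's best replies are Light→W, Heavy→Y; Delta's induced payoffs 12, 5; outcome (Light, W), payoffs (12, 12).
If Echo leads: Delta's best replies are W→Heavy, X→Light, Y→Heavy, Z→Heavy; Echo's induced payoffs 1, 5, 13, 10; outcome (Heavy, Y), payoffs (5, 13).
Echo gets 13 moving first and 12 moving second, so Echo prefers to move first.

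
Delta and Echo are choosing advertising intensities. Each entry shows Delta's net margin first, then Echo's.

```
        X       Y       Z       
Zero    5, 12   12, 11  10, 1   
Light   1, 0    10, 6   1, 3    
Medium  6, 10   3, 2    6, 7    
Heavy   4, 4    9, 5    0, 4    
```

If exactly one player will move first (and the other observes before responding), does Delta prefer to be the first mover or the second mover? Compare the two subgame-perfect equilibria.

If Delta leads: Echo's best replies are Zero→X, Light→Y, Medium→X, Heavy→Y; Delta's induced payoffs 5, 10, 6, 9; outcome (Light, Y), payoffs (10, 6).
If Echo leads: Delta's best replies are X→Medium, Y→Zero, Z→Zero; Echo's induced payoffs 10, 11, 1; outcome (Zero, Y), payoffs (12, 11).
Delta gets 10 moving first and 12 moving second, so Delta prefers to move second.

second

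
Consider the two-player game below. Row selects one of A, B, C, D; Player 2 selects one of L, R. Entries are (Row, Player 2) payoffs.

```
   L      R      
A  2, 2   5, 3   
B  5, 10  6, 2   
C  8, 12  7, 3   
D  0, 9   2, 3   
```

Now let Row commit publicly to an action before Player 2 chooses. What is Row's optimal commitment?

C

Solve by backward induction (Row leads).
- A: BR = R, leader payoff 5.
- B: BR = L, leader payoff 5.
- C: BR = L, leader payoff 8.
- D: BR = L, leader payoff 0.
Maximizing over 5, 5, 8, 0, Row chooses C. Subgame-perfect outcome: (C, L) with payoffs (8, 12).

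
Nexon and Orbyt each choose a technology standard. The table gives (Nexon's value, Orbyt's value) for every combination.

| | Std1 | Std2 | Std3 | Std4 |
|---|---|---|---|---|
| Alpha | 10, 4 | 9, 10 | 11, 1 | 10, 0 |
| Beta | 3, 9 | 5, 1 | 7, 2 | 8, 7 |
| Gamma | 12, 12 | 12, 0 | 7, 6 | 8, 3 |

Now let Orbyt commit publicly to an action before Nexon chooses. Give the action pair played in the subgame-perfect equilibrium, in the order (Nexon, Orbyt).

Solve by backward induction (Orbyt leads).
- Std1: Nexon compares 10, 3, 12 and picks Gamma; Orbyt would get 12.
- Std2: Nexon compares 9, 5, 12 and picks Gamma; Orbyt would get 0.
- Std3: Nexon compares 11, 7, 7 and picks Alpha; Orbyt would get 1.
- Std4: Nexon compares 10, 8, 8 and picks Alpha; Orbyt would get 0.
Maximizing over 12, 0, 1, 0, Orbyt chooses Std1. Subgame-perfect outcome: (Gamma, Std1) with payoffs (12, 12).

(Gamma, Std1)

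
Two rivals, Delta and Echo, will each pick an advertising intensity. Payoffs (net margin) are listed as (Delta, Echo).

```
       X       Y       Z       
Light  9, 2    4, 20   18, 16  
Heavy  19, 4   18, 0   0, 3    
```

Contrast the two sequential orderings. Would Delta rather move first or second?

If Delta leads: Echo's best replies are Light→Y, Heavy→X; Delta's induced payoffs 4, 19; outcome (Heavy, X), payoffs (19, 4).
If Echo leads: Delta's best replies are X→Heavy, Y→Heavy, Z→Light; Echo's induced payoffs 4, 0, 16; outcome (Light, Z), payoffs (18, 16).
Delta gets 19 moving first and 18 moving second, so Delta prefers to move first.

first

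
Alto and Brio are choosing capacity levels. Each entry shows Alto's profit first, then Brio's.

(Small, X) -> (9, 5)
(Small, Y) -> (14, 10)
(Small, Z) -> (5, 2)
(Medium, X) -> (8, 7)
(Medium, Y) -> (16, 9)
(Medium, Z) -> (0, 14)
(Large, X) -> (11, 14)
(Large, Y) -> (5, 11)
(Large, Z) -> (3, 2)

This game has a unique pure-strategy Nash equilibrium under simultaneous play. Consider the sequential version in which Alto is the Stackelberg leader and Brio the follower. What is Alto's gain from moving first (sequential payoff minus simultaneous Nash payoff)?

3

Brio best-responds to each possible Alto move:
- Small: Brio compares 5, 10, 2 and picks Y; Alto would get 14.
- Medium: Brio compares 7, 9, 14 and picks Z; Alto would get 0.
- Large: Brio compares 14, 11, 2 and picks X; Alto would get 11.
Maximizing over 14, 0, 11, Alto chooses Small. Subgame-perfect outcome: (Small, Y) with payoffs (14, 10).
Under simultaneous play:
Alto's best replies: X→Large; Y→Medium; Z→Small.
Brio's best replies: Small→Y; Medium→Z; Large→X.
The unique mutual best reply is (Large, X), giving (11, 14).
Alto's commitment gain: 14 − 11 = 3.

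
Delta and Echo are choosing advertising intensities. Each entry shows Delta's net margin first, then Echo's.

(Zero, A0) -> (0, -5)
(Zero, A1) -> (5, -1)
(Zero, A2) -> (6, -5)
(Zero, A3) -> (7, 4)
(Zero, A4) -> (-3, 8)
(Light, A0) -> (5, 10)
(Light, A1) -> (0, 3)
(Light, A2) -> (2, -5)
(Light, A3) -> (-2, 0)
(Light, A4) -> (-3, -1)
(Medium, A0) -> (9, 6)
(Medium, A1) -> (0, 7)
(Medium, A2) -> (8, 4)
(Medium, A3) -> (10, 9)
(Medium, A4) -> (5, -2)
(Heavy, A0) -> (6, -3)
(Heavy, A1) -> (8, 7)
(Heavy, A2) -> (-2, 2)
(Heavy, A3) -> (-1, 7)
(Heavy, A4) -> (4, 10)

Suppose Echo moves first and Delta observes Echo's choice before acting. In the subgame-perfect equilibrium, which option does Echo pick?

Solve by backward induction (Echo leads).
- A0: BR = Medium, leader payoff 6.
- A1: BR = Heavy, leader payoff 7.
- A2: BR = Medium, leader payoff 4.
- A3: BR = Medium, leader payoff 9.
- A4: BR = Medium, leader payoff -2.
Maximizing over 6, 7, 4, 9, -2, Echo chooses A3. Subgame-perfect outcome: (Medium, A3) with payoffs (10, 9).

A3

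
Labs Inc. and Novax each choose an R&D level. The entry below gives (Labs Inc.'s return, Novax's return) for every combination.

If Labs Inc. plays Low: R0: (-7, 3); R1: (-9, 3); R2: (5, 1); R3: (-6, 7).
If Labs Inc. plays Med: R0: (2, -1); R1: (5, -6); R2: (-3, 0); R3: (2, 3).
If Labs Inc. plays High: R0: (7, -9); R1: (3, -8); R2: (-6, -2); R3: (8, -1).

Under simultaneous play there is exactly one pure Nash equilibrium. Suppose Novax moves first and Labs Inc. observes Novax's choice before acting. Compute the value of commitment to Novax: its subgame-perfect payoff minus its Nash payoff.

2

Work backward from Labs Inc.'s decision.
- R0: Labs Inc. compares -7, 2, 7 and picks High; Novax would get -9.
- R1: Labs Inc. compares -9, 5, 3 and picks Med; Novax would get -6.
- R2: Labs Inc. compares 5, -3, -6 and picks Low; Novax would get 1.
- R3: Labs Inc. compares -6, 2, 8 and picks High; Novax would get -1.
Maximizing over -9, -6, 1, -1, Novax chooses R2. Subgame-perfect outcome: (Low, R2) with payoffs (5, 1).
Under simultaneous play:
Labs Inc.'s best replies: R0→High; R1→Med; R2→Low; R3→High.
Novax's best replies: Low→R3; Med→R3; High→R3.
The unique mutual best reply is (High, R3), giving (8, -1).
Novax's commitment gain: 1 − -1 = 2.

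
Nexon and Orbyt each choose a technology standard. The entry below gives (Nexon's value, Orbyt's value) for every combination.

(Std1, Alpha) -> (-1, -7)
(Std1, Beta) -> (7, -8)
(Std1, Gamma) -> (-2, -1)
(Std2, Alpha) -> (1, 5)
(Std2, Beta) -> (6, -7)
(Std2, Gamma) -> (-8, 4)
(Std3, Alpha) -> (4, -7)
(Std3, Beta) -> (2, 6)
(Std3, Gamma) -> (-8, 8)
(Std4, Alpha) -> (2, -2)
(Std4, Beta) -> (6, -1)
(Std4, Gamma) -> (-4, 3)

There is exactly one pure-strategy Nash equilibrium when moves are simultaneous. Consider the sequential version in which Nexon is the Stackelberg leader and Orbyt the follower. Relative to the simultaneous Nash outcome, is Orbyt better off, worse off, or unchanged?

better off

Backward induction with Nexon moving first.
- Std1: BR = Gamma, leader payoff -2.
- Std2: BR = Alpha, leader payoff 1.
- Std3: BR = Gamma, leader payoff -8.
- Std4: BR = Gamma, leader payoff -4.
Maximizing over -2, 1, -8, -4, Nexon chooses Std2. Subgame-perfect outcome: (Std2, Alpha) with payoffs (1, 5).
Now find the simultaneous Nash equilibrium.
Nexon's best replies: Alpha→Std3; Beta→Std1; Gamma→Std1.
Orbyt's best replies: Std1→Gamma; Std2→Alpha; Std3→Gamma; Std4→Gamma.
Only (Std1, Gamma) has each player best-responding; Nash payoffs (-2, -1).
Orbyt earns 5 sequentially versus -1 at the Nash outcome: better off.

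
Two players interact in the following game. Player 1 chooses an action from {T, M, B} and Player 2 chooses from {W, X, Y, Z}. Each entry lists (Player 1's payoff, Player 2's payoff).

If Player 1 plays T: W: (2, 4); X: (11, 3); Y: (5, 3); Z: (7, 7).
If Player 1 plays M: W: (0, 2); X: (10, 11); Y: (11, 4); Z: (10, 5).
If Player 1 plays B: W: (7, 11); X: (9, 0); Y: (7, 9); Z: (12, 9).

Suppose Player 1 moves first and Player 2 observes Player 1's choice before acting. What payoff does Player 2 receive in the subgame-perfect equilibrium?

11

Backward induction with Player 1 moving first.
- T → Player 2 plays Z (best of 4, 3, 3, 7); Player 1 gets 7.
- M → Player 2 plays X (best of 2, 11, 4, 5); Player 1 gets 10.
- B → Player 2 plays W (best of 11, 0, 9, 9); Player 1 gets 7.
Maximizing over 7, 10, 7, Player 1 chooses M. Subgame-perfect outcome: (M, X) with payoffs (10, 11).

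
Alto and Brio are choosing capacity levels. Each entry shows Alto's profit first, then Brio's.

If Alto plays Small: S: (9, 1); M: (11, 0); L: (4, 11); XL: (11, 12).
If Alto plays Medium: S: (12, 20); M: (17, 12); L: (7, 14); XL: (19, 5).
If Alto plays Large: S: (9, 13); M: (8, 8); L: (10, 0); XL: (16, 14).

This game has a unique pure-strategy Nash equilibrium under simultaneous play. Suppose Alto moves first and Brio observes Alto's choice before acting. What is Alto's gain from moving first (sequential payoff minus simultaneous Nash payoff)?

Backward induction with Alto moving first.
- Small: Brio compares 1, 0, 11, 12 and picks XL; Alto would get 11.
- Medium: Brio compares 20, 12, 14, 5 and picks S; Alto would get 12.
- Large: Brio compares 13, 8, 0, 14 and picks XL; Alto would get 16.
Maximizing over 11, 12, 16, Alto chooses Large. Subgame-perfect outcome: (Large, XL) with payoffs (16, 14).
For the simultaneous game, intersect best replies.
Alto's best replies: S→Medium; M→Medium; L→Large; XL→Medium.
Brio's best replies: Small→XL; Medium→S; Large→XL.
Only (Medium, S) has each player best-responding; Nash payoffs (12, 20).
Alto's commitment gain: 16 − 12 = 4.

4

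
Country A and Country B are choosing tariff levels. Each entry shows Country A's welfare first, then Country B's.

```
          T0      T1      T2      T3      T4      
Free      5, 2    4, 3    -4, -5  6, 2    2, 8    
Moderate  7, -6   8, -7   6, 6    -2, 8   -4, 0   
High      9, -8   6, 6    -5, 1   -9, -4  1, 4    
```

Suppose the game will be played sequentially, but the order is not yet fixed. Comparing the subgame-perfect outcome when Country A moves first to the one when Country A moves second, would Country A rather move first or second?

If Country A leads: Country B's best replies are Free→T4, Moderate→T3, High→T1; Country A's induced payoffs 2, -2, 6; outcome (High, T1), payoffs (6, 6).
If Country B leads: Country A's best replies are T0→High, T1→Moderate, T2→Moderate, T3→Free, T4→Free; Country B's induced payoffs -8, -7, 6, 2, 8; outcome (Free, T4), payoffs (2, 8).
Country A gets 6 moving first and 2 moving second, so Country A prefers to move first.

first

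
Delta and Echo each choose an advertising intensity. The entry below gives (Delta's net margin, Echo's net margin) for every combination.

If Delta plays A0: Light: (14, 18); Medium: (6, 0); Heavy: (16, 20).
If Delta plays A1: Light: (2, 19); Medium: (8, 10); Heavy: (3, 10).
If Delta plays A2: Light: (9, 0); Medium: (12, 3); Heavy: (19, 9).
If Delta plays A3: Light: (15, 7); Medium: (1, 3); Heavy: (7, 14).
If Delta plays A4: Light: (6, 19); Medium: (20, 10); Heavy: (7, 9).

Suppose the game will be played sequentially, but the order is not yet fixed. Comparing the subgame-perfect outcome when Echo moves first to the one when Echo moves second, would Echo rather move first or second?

If Delta leads: Echo's best replies are A0→Heavy, A1→Light, A2→Heavy, A3→Heavy, A4→Light; Delta's induced payoffs 16, 2, 19, 7, 6; outcome (A2, Heavy), payoffs (19, 9).
If Echo leads: Delta's best replies are Light→A3, Medium→A4, Heavy→A2; Echo's induced payoffs 7, 10, 9; outcome (A4, Medium), payoffs (20, 10).
Echo gets 10 moving first and 9 moving second, so Echo prefers to move first.

first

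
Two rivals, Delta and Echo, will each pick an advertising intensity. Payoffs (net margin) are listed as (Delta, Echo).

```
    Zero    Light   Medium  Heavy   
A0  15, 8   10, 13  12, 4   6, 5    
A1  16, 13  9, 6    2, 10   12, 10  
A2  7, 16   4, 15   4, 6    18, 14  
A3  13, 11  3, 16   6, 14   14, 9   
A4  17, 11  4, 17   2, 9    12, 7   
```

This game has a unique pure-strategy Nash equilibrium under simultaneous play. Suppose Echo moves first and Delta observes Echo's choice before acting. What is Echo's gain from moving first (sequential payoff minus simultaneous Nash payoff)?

1

Work backward from Delta's decision.
- Zero: BR = A4, leader payoff 11.
- Light: BR = A0, leader payoff 13.
- Medium: BR = A0, leader payoff 4.
- Heavy: BR = A2, leader payoff 14.
Maximizing over 11, 13, 4, 14, Echo chooses Heavy. Subgame-perfect outcome: (A2, Heavy) with payoffs (18, 14).
For the simultaneous game, intersect best replies.
Delta's best replies: Zero→A4; Light→A0; Medium→A0; Heavy→A2.
Echo's best replies: A0→Light; A1→Zero; A2→Zero; A3→Light; A4→Light.
The unique mutual best reply is (A0, Light), giving (10, 13).
Echo's commitment gain: 14 − 13 = 1.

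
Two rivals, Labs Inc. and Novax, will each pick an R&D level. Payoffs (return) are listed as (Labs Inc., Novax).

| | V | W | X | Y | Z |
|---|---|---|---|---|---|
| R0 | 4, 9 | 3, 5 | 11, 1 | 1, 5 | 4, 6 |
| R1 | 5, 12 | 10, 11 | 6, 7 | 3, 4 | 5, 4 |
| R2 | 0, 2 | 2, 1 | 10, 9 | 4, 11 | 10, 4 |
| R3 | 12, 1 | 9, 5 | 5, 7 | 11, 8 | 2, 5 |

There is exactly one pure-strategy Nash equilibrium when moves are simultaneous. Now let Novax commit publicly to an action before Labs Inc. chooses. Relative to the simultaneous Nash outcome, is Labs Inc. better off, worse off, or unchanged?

Labs Inc. best-responds to each possible Novax move:
- V: BR = R3, leader payoff 1.
- W: BR = R1, leader payoff 11.
- X: BR = R0, leader payoff 1.
- Y: BR = R3, leader payoff 8.
- Z: BR = R2, leader payoff 4.
Among 1, 11, 1, 8, 4, the best is 11 at W. Subgame-perfect outcome: (R1, W) with payoffs (10, 11).
Under simultaneous play:
Labs Inc.'s best replies: V→R3; W→R1; X→R0; Y→R3; Z→R2.
Novax's best replies: R0→V; R1→V; R2→Y; R3→Y.
The unique mutual best reply is (R3, Y), giving (11, 8).
Labs Inc. earns 10 sequentially versus 11 at the Nash outcome: worse off.

worse off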